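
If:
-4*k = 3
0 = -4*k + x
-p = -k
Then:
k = -3/4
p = -3/4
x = -3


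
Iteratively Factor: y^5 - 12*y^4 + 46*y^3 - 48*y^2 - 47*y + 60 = (y - 1)*(y^4 - 11*y^3 + 35*y^2 - 13*y - 60) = (y - 1)*(y + 1)*(y^3 - 12*y^2 + 47*y - 60) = (y - 4)*(y - 1)*(y + 1)*(y^2 - 8*y + 15) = (y - 5)*(y - 4)*(y - 1)*(y + 1)*(y - 3)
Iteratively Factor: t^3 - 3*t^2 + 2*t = (t - 2)*(t^2 - t) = t*(t - 2)*(t - 1)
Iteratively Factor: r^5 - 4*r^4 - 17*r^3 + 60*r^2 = (r + 4)*(r^4 - 8*r^3 + 15*r^2) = r*(r + 4)*(r^3 - 8*r^2 + 15*r) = r^2*(r + 4)*(r^2 - 8*r + 15) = r^2*(r - 3)*(r + 4)*(r - 5)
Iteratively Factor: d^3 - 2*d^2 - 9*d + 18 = (d - 3)*(d^2 + d - 6) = (d - 3)*(d + 3)*(d - 2)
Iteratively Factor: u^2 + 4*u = (u)*(u + 4)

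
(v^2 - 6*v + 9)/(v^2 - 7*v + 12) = (v - 3)/(v - 4)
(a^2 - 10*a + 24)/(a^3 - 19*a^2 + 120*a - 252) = (a - 4)/(a^2 - 13*a + 42)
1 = 1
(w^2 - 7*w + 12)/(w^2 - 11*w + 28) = (w - 3)/(w - 7)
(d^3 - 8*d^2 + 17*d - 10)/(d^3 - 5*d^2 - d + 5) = (d - 2)/(d + 1)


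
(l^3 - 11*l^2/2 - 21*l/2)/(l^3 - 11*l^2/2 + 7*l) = (2*l^2 - 11*l - 21)/(2*l^2 - 11*l + 14)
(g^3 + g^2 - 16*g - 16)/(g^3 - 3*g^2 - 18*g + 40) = (g^2 - 3*g - 4)/(g^2 - 7*g + 10)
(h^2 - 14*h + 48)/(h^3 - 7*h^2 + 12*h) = (h^2 - 14*h + 48)/(h*(h^2 - 7*h + 12))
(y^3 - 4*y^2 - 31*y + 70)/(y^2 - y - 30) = (y^2 - 9*y + 14)/(y - 6)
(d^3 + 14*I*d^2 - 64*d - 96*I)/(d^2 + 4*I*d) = d + 10*I - 24/d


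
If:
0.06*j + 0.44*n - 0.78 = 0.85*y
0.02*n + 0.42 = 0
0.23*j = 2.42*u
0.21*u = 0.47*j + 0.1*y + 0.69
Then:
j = 1.07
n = -21.00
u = 0.10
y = -11.71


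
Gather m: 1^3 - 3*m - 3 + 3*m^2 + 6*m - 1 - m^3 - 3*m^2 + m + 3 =-m^3 + 4*m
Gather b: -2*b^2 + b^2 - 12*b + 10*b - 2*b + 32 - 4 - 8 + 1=-b^2 - 4*b + 21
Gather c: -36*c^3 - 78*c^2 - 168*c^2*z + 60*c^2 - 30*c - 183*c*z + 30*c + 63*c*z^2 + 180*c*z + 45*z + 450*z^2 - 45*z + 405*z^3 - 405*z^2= -36*c^3 + c^2*(-168*z - 18) + c*(63*z^2 - 3*z) + 405*z^3 + 45*z^2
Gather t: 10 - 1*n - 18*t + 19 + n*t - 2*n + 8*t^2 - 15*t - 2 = -3*n + 8*t^2 + t*(n - 33) + 27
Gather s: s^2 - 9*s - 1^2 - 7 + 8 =s^2 - 9*s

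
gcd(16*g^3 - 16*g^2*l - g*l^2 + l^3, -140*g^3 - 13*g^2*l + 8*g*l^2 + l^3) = 4*g - l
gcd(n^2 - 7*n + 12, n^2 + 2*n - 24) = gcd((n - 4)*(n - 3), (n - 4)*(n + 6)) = n - 4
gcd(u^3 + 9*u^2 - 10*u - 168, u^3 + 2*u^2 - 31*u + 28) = u^2 + 3*u - 28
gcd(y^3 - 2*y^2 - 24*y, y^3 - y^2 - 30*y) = y^2 - 6*y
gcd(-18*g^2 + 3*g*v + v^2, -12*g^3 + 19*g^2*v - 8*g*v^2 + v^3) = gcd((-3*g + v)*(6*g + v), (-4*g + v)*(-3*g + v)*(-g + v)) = -3*g + v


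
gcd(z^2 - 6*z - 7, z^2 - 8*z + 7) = z - 7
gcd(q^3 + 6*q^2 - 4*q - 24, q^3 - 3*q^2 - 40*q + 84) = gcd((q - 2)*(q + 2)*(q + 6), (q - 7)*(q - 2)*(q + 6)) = q^2 + 4*q - 12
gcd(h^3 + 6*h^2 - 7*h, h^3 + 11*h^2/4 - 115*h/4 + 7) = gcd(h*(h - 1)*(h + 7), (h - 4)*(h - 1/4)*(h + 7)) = h + 7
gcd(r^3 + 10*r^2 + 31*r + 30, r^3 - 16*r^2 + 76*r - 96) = 1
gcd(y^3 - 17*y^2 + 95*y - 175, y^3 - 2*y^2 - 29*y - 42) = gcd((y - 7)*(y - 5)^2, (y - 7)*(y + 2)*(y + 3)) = y - 7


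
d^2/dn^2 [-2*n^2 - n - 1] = -4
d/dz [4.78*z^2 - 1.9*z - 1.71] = 9.56*z - 1.9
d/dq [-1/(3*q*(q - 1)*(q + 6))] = (q*(q - 1) + q*(q + 6) + (q - 1)*(q + 6))/(3*q^2*(q - 1)^2*(q + 6)^2)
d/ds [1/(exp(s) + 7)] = -exp(s)/(exp(s) + 7)^2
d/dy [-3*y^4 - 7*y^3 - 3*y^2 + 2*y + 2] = -12*y^3 - 21*y^2 - 6*y + 2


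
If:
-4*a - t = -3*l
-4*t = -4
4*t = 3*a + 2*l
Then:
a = 10/17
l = 19/17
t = 1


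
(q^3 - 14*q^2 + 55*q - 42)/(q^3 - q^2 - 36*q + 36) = (q - 7)/(q + 6)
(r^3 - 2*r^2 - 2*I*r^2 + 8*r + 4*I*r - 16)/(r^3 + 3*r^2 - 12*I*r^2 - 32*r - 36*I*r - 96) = (r^2 + 2*r*(-1 + I) - 4*I)/(r^2 + r*(3 - 8*I) - 24*I)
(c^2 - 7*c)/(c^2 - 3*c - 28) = c/(c + 4)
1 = 1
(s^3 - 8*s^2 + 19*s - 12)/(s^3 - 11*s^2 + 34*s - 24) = (s - 3)/(s - 6)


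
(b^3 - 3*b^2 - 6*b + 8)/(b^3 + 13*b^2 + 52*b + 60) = (b^2 - 5*b + 4)/(b^2 + 11*b + 30)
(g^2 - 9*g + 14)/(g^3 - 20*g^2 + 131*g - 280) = (g - 2)/(g^2 - 13*g + 40)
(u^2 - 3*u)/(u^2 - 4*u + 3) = u/(u - 1)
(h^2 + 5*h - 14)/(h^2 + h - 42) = (h - 2)/(h - 6)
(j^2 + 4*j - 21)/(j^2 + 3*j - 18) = (j + 7)/(j + 6)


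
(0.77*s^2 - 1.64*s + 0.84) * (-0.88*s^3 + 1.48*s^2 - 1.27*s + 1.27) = -0.6776*s^5 + 2.5828*s^4 - 4.1443*s^3 + 4.3039*s^2 - 3.1496*s + 1.0668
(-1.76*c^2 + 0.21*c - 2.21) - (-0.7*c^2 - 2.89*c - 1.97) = -1.06*c^2 + 3.1*c - 0.24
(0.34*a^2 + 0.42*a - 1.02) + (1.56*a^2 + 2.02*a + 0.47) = 1.9*a^2 + 2.44*a - 0.55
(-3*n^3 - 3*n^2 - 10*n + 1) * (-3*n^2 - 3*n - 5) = 9*n^5 + 18*n^4 + 54*n^3 + 42*n^2 + 47*n - 5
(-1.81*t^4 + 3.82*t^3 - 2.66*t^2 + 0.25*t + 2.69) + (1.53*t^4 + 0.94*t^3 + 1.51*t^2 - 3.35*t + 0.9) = -0.28*t^4 + 4.76*t^3 - 1.15*t^2 - 3.1*t + 3.59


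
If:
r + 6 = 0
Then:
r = -6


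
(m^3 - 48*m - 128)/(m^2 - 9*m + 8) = (m^2 + 8*m + 16)/(m - 1)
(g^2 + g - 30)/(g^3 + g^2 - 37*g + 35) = (g + 6)/(g^2 + 6*g - 7)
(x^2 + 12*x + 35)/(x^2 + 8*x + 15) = (x + 7)/(x + 3)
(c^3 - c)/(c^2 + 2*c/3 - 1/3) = 3*c*(c - 1)/(3*c - 1)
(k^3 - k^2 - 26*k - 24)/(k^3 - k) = (k^2 - 2*k - 24)/(k*(k - 1))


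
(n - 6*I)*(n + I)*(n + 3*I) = n^3 - 2*I*n^2 + 21*n + 18*I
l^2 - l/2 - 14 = (l - 4)*(l + 7/2)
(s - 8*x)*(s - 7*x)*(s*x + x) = s^3*x - 15*s^2*x^2 + s^2*x + 56*s*x^3 - 15*s*x^2 + 56*x^3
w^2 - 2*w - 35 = (w - 7)*(w + 5)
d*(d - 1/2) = d^2 - d/2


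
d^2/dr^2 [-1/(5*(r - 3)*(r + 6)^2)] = 2*(-3*(r - 3)^2 - 2*(r - 3)*(r + 6) - (r + 6)^2)/(5*(r - 3)^3*(r + 6)^4)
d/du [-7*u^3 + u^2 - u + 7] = -21*u^2 + 2*u - 1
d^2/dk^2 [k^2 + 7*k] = 2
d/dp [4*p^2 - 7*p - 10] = 8*p - 7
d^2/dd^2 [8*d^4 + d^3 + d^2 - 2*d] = 96*d^2 + 6*d + 2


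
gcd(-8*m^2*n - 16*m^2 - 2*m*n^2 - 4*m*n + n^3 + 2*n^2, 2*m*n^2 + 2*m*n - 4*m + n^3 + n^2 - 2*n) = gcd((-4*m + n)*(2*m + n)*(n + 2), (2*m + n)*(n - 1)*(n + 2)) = 2*m*n + 4*m + n^2 + 2*n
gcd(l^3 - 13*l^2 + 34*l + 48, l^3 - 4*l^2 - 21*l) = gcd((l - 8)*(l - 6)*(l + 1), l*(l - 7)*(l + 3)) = 1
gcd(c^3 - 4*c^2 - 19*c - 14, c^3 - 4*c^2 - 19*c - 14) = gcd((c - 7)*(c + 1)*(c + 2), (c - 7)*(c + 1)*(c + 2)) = c^3 - 4*c^2 - 19*c - 14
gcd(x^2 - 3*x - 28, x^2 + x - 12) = x + 4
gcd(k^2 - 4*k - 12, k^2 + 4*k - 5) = 1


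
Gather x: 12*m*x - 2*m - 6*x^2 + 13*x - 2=-2*m - 6*x^2 + x*(12*m + 13) - 2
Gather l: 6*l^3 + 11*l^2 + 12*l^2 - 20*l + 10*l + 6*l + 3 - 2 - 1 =6*l^3 + 23*l^2 - 4*l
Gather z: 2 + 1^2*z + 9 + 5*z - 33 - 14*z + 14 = -8*z - 8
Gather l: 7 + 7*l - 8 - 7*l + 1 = 0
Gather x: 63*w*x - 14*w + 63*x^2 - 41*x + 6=-14*w + 63*x^2 + x*(63*w - 41) + 6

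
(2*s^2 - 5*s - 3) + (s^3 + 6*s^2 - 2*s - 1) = s^3 + 8*s^2 - 7*s - 4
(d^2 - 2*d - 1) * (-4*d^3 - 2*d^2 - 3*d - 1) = -4*d^5 + 6*d^4 + 5*d^3 + 7*d^2 + 5*d + 1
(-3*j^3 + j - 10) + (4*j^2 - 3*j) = -3*j^3 + 4*j^2 - 2*j - 10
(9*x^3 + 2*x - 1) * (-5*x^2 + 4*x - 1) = -45*x^5 + 36*x^4 - 19*x^3 + 13*x^2 - 6*x + 1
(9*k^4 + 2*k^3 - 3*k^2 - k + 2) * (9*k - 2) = 81*k^5 - 31*k^3 - 3*k^2 + 20*k - 4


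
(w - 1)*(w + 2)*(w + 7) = w^3 + 8*w^2 + 5*w - 14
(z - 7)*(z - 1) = z^2 - 8*z + 7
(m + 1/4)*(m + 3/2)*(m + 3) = m^3 + 19*m^2/4 + 45*m/8 + 9/8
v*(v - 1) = v^2 - v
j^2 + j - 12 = (j - 3)*(j + 4)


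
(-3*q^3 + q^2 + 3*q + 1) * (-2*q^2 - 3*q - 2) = 6*q^5 + 7*q^4 - 3*q^3 - 13*q^2 - 9*q - 2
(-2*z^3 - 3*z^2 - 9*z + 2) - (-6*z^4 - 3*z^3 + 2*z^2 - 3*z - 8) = 6*z^4 + z^3 - 5*z^2 - 6*z + 10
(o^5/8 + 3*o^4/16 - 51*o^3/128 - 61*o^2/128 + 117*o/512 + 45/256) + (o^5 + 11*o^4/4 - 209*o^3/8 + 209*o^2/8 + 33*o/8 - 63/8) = 9*o^5/8 + 47*o^4/16 - 3395*o^3/128 + 3283*o^2/128 + 2229*o/512 - 1971/256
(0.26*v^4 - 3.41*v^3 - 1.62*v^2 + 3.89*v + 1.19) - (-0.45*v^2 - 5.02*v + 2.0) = 0.26*v^4 - 3.41*v^3 - 1.17*v^2 + 8.91*v - 0.81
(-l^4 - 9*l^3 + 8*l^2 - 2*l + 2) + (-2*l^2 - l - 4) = -l^4 - 9*l^3 + 6*l^2 - 3*l - 2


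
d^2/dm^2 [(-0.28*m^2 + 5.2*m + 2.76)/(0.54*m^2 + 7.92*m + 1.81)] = (5.427648*m^3 + 6.47092799999999*m^2 + 40.328928*m + 189.933784)/(0.157464*m^6 + 6.928416*m^5 + 103.200156*m^4 + 543.239136*m^3 + 345.911634*m^2 + 77.840136*m + 5.929741)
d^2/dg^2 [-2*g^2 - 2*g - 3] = -4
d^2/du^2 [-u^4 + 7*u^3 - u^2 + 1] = -12*u^2 + 42*u - 2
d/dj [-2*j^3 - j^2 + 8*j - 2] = -6*j^2 - 2*j + 8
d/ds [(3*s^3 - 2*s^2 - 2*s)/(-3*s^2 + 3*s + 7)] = (-9*s^4 + 18*s^3 + 51*s^2 - 28*s - 14)/(9*s^4 - 18*s^3 - 33*s^2 + 42*s + 49)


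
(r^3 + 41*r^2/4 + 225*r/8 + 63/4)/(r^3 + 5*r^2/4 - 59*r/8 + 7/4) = (4*r^2 + 27*r + 18)/(4*r^2 - 9*r + 2)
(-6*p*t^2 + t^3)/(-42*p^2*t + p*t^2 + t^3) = t/(7*p + t)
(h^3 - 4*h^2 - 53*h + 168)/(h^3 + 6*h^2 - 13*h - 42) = (h - 8)/(h + 2)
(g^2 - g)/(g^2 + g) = (g - 1)/(g + 1)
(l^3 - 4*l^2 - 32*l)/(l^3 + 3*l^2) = (l^2 - 4*l - 32)/(l*(l + 3))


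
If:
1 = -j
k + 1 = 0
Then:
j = -1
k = -1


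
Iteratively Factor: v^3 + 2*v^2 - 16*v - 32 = (v + 2)*(v^2 - 16) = (v - 4)*(v + 2)*(v + 4)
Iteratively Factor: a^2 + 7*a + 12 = (a + 3)*(a + 4)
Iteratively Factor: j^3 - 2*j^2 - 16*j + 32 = (j + 4)*(j^2 - 6*j + 8) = (j - 4)*(j + 4)*(j - 2)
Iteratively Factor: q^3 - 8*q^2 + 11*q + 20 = (q - 4)*(q^2 - 4*q - 5) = (q - 4)*(q + 1)*(q - 5)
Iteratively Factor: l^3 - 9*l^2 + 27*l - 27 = (l - 3)*(l^2 - 6*l + 9) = (l - 3)^2*(l - 3)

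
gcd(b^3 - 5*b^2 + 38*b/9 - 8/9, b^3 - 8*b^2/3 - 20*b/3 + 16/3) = b^2 - 14*b/3 + 8/3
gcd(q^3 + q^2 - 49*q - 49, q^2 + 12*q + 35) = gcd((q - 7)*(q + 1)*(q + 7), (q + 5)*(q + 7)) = q + 7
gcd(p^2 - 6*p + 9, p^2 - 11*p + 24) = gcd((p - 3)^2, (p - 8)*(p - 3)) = p - 3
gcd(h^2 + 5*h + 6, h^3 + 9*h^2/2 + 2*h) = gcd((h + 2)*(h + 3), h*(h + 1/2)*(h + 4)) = 1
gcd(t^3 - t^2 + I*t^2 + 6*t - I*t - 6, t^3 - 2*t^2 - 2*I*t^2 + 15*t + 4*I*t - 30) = t + 3*I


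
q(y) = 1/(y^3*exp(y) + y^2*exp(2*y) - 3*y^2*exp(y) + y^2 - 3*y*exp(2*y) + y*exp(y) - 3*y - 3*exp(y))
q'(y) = (-y^3*exp(y) - 2*y^2*exp(2*y) + 4*y*exp(2*y) + 5*y*exp(y) - 2*y + 3*exp(2*y) + 2*exp(y) + 3)/(y^3*exp(y) + y^2*exp(2*y) - 3*y^2*exp(y) + y^2 - 3*y*exp(2*y) + y*exp(y) - 3*y - 3*exp(y))^2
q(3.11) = 0.01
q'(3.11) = -0.06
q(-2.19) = 0.12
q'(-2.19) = 0.11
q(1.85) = -0.01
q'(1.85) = 0.01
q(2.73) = -0.00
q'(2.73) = -0.01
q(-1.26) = 0.37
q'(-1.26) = 0.62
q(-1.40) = 0.30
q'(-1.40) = 0.44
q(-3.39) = 0.05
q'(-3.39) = 0.03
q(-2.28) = 0.11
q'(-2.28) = 0.10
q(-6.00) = 0.02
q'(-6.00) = 0.01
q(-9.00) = 0.01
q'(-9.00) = 0.00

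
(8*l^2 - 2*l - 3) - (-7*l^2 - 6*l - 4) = 15*l^2 + 4*l + 1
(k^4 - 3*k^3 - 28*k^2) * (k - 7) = k^5 - 10*k^4 - 7*k^3 + 196*k^2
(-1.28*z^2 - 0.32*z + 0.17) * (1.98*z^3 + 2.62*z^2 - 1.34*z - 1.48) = -2.5344*z^5 - 3.9872*z^4 + 1.2134*z^3 + 2.7686*z^2 + 0.2458*z - 0.2516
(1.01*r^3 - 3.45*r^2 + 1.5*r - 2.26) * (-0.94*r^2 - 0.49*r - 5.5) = -0.9494*r^5 + 2.7481*r^4 - 5.2745*r^3 + 20.3644*r^2 - 7.1426*r + 12.43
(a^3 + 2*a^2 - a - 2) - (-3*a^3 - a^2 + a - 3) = 4*a^3 + 3*a^2 - 2*a + 1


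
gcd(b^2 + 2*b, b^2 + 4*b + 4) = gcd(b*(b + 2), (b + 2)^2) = b + 2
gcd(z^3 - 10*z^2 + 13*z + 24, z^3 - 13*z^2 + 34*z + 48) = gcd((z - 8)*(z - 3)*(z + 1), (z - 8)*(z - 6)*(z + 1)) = z^2 - 7*z - 8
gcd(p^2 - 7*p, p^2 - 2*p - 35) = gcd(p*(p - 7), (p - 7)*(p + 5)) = p - 7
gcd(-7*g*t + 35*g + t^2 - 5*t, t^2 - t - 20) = t - 5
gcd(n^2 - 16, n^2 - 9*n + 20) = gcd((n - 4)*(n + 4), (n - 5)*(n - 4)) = n - 4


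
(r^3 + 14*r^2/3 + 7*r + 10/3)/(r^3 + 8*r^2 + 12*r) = (3*r^2 + 8*r + 5)/(3*r*(r + 6))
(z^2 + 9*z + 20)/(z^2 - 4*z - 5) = (z^2 + 9*z + 20)/(z^2 - 4*z - 5)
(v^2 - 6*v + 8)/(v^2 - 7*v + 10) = (v - 4)/(v - 5)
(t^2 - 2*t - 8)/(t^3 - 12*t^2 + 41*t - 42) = (t^2 - 2*t - 8)/(t^3 - 12*t^2 + 41*t - 42)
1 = 1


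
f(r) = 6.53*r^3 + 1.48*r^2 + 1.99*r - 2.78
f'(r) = 19.59*r^2 + 2.96*r + 1.99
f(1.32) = 17.44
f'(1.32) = 40.03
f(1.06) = 8.77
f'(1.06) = 27.14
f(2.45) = 107.01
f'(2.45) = 126.83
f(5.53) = 1157.79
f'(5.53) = 617.44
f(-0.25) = -3.29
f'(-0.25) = 2.47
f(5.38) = 1067.62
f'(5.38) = 584.94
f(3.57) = 320.30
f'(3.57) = 262.23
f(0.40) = -1.33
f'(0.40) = 6.31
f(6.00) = 1472.92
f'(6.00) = 724.99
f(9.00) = 4895.38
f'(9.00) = 1615.42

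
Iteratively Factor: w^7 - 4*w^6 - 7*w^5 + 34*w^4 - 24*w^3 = (w + 3)*(w^6 - 7*w^5 + 14*w^4 - 8*w^3) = w*(w + 3)*(w^5 - 7*w^4 + 14*w^3 - 8*w^2) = w*(w - 4)*(w + 3)*(w^4 - 3*w^3 + 2*w^2) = w*(w - 4)*(w - 2)*(w + 3)*(w^3 - w^2) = w^2*(w - 4)*(w - 2)*(w + 3)*(w^2 - w) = w^2*(w - 4)*(w - 2)*(w - 1)*(w + 3)*(w)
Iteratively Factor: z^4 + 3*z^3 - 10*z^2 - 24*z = (z + 2)*(z^3 + z^2 - 12*z) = z*(z + 2)*(z^2 + z - 12) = z*(z + 2)*(z + 4)*(z - 3)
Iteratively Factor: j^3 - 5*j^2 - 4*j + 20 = (j + 2)*(j^2 - 7*j + 10) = (j - 2)*(j + 2)*(j - 5)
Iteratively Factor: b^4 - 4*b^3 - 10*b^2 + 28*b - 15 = (b + 3)*(b^3 - 7*b^2 + 11*b - 5) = (b - 1)*(b + 3)*(b^2 - 6*b + 5) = (b - 1)^2*(b + 3)*(b - 5)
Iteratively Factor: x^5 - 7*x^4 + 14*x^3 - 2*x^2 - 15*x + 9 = (x - 1)*(x^4 - 6*x^3 + 8*x^2 + 6*x - 9) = (x - 3)*(x - 1)*(x^3 - 3*x^2 - x + 3) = (x - 3)*(x - 1)*(x + 1)*(x^2 - 4*x + 3) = (x - 3)*(x - 1)^2*(x + 1)*(x - 3)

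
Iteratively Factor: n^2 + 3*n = (n + 3)*(n)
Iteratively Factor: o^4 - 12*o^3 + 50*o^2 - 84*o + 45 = (o - 3)*(o^3 - 9*o^2 + 23*o - 15) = (o - 3)*(o - 1)*(o^2 - 8*o + 15) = (o - 3)^2*(o - 1)*(o - 5)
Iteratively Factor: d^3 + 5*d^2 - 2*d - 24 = (d + 4)*(d^2 + d - 6) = (d - 2)*(d + 4)*(d + 3)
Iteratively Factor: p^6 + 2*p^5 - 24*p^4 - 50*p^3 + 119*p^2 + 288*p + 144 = (p - 4)*(p^5 + 6*p^4 - 50*p^2 - 81*p - 36) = (p - 4)*(p + 1)*(p^4 + 5*p^3 - 5*p^2 - 45*p - 36) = (p - 4)*(p + 1)^2*(p^3 + 4*p^2 - 9*p - 36) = (p - 4)*(p + 1)^2*(p + 3)*(p^2 + p - 12) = (p - 4)*(p - 3)*(p + 1)^2*(p + 3)*(p + 4)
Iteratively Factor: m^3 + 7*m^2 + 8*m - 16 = (m + 4)*(m^2 + 3*m - 4) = (m + 4)^2*(m - 1)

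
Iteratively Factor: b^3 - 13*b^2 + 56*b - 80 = (b - 5)*(b^2 - 8*b + 16) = (b - 5)*(b - 4)*(b - 4)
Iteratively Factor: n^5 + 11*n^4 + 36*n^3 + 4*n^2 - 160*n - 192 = (n + 2)*(n^4 + 9*n^3 + 18*n^2 - 32*n - 96) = (n + 2)*(n + 4)*(n^3 + 5*n^2 - 2*n - 24) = (n - 2)*(n + 2)*(n + 4)*(n^2 + 7*n + 12) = (n - 2)*(n + 2)*(n + 4)^2*(n + 3)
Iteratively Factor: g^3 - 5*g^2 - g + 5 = (g + 1)*(g^2 - 6*g + 5) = (g - 5)*(g + 1)*(g - 1)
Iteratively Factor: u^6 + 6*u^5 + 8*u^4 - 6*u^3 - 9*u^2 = (u + 3)*(u^5 + 3*u^4 - u^3 - 3*u^2) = u*(u + 3)*(u^4 + 3*u^3 - u^2 - 3*u) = u*(u + 3)^2*(u^3 - u) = u^2*(u + 3)^2*(u^2 - 1) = u^2*(u + 1)*(u + 3)^2*(u - 1)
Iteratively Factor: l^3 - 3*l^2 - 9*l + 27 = (l + 3)*(l^2 - 6*l + 9) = (l - 3)*(l + 3)*(l - 3)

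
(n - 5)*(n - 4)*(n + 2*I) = n^3 - 9*n^2 + 2*I*n^2 + 20*n - 18*I*n + 40*I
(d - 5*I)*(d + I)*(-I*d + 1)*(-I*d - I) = -d^4 - d^3 + 3*I*d^3 - 9*d^2 + 3*I*d^2 - 9*d - 5*I*d - 5*I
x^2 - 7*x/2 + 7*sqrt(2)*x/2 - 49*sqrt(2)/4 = (x - 7/2)*(x + 7*sqrt(2)/2)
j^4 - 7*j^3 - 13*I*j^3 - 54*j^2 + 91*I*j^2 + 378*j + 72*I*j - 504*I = (j - 7)*(j - 6*I)*(j - 4*I)*(j - 3*I)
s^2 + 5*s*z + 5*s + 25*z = (s + 5)*(s + 5*z)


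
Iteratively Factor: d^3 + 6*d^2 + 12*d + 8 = (d + 2)*(d^2 + 4*d + 4) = (d + 2)^2*(d + 2)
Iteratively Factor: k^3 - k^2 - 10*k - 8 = (k + 1)*(k^2 - 2*k - 8) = (k - 4)*(k + 1)*(k + 2)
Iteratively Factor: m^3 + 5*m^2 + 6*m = (m)*(m^2 + 5*m + 6) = m*(m + 3)*(m + 2)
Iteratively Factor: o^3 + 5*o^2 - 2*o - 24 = (o + 3)*(o^2 + 2*o - 8) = (o + 3)*(o + 4)*(o - 2)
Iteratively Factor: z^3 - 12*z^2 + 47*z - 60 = (z - 5)*(z^2 - 7*z + 12) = (z - 5)*(z - 3)*(z - 4)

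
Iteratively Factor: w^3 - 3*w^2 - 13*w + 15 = (w - 1)*(w^2 - 2*w - 15) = (w - 5)*(w - 1)*(w + 3)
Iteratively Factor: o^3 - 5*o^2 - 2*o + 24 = (o - 4)*(o^2 - o - 6) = (o - 4)*(o - 3)*(o + 2)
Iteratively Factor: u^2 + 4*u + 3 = (u + 3)*(u + 1)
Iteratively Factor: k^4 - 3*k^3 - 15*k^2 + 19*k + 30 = (k - 5)*(k^3 + 2*k^2 - 5*k - 6) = (k - 5)*(k - 2)*(k^2 + 4*k + 3) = (k - 5)*(k - 2)*(k + 1)*(k + 3)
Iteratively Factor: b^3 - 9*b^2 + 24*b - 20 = (b - 2)*(b^2 - 7*b + 10) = (b - 2)^2*(b - 5)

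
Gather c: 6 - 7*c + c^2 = c^2 - 7*c + 6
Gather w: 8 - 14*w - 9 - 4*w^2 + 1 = -4*w^2 - 14*w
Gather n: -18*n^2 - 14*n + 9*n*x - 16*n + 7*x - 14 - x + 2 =-18*n^2 + n*(9*x - 30) + 6*x - 12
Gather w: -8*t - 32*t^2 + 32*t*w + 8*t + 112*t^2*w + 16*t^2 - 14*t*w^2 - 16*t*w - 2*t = -16*t^2 - 14*t*w^2 - 2*t + w*(112*t^2 + 16*t)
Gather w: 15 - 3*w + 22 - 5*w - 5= 32 - 8*w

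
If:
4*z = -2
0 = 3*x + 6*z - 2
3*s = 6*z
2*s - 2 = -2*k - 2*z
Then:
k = 5/2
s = -1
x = 5/3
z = -1/2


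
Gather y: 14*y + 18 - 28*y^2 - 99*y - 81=-28*y^2 - 85*y - 63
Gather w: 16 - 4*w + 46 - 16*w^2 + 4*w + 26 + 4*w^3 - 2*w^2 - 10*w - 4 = 4*w^3 - 18*w^2 - 10*w + 84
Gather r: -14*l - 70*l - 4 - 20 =-84*l - 24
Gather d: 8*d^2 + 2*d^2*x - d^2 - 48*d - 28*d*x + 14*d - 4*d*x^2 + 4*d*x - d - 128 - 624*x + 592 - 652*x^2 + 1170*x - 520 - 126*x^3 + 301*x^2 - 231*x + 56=d^2*(2*x + 7) + d*(-4*x^2 - 24*x - 35) - 126*x^3 - 351*x^2 + 315*x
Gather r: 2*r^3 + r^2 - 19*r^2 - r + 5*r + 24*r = 2*r^3 - 18*r^2 + 28*r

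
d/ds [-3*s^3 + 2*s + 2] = 2 - 9*s^2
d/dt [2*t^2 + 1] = 4*t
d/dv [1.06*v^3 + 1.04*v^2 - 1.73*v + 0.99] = 3.18*v^2 + 2.08*v - 1.73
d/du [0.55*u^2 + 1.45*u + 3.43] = 1.1*u + 1.45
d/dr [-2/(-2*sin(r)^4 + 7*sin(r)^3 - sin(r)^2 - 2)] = 2*(-8*sin(r)^2 + 21*sin(r) - 2)*sin(r)*cos(r)/(2*sin(r)^4 - 7*sin(r)^3 + sin(r)^2 + 2)^2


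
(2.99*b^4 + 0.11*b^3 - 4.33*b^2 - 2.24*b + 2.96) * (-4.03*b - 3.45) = -12.0497*b^5 - 10.7588*b^4 + 17.0704*b^3 + 23.9657*b^2 - 4.2008*b - 10.212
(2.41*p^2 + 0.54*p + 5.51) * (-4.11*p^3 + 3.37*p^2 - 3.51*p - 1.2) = -9.9051*p^5 + 5.9023*p^4 - 29.2854*p^3 + 13.7813*p^2 - 19.9881*p - 6.612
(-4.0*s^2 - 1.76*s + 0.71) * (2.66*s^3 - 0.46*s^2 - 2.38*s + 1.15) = -10.64*s^5 - 2.8416*s^4 + 12.2182*s^3 - 0.7378*s^2 - 3.7138*s + 0.8165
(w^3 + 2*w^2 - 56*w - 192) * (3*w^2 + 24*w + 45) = 3*w^5 + 30*w^4 - 75*w^3 - 1830*w^2 - 7128*w - 8640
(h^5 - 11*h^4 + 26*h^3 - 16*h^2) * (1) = h^5 - 11*h^4 + 26*h^3 - 16*h^2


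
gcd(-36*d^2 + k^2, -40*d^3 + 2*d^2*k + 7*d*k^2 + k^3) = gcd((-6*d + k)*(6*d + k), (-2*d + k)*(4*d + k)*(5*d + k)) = 1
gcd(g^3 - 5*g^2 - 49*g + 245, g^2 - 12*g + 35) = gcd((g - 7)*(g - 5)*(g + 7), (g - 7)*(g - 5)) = g^2 - 12*g + 35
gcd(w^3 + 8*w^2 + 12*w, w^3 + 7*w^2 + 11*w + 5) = 1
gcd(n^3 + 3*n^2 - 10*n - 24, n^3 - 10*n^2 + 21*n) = n - 3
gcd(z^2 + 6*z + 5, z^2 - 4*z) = 1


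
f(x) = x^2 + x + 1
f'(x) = 2*x + 1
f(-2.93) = 6.65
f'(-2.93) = -4.86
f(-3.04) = 7.20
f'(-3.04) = -5.08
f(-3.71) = 11.05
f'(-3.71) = -6.42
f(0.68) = 2.14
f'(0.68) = 2.36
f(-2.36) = 4.21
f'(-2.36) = -3.72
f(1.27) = 3.88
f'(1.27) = 3.54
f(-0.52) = 0.75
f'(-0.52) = -0.04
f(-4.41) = 16.04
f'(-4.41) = -7.82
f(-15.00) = 211.00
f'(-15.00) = -29.00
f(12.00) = 157.00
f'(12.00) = 25.00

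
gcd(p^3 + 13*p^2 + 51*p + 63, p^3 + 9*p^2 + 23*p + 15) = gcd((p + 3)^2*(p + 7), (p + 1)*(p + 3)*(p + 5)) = p + 3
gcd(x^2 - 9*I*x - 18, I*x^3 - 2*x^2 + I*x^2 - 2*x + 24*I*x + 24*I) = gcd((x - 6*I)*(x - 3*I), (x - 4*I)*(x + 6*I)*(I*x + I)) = 1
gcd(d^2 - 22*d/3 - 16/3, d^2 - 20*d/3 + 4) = 1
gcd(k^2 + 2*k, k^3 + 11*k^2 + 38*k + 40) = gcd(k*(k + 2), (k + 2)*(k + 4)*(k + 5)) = k + 2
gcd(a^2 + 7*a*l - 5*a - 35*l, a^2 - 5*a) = a - 5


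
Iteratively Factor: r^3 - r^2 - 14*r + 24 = (r + 4)*(r^2 - 5*r + 6) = (r - 3)*(r + 4)*(r - 2)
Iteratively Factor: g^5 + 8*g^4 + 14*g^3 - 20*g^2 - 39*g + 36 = (g + 3)*(g^4 + 5*g^3 - g^2 - 17*g + 12) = (g - 1)*(g + 3)*(g^3 + 6*g^2 + 5*g - 12) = (g - 1)^2*(g + 3)*(g^2 + 7*g + 12) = (g - 1)^2*(g + 3)^2*(g + 4)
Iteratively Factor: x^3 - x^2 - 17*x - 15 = (x + 3)*(x^2 - 4*x - 5) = (x - 5)*(x + 3)*(x + 1)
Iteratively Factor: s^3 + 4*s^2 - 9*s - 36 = (s + 3)*(s^2 + s - 12) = (s + 3)*(s + 4)*(s - 3)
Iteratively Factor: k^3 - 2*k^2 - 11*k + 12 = (k - 4)*(k^2 + 2*k - 3) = (k - 4)*(k + 3)*(k - 1)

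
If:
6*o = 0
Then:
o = 0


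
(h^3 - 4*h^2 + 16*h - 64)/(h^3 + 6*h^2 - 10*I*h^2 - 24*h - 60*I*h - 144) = (h^2 + 4*h*(-1 + I) - 16*I)/(h^2 + 6*h*(1 - I) - 36*I)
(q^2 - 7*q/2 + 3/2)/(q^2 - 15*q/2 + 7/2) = (q - 3)/(q - 7)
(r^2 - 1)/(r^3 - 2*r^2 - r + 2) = 1/(r - 2)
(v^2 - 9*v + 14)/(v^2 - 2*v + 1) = (v^2 - 9*v + 14)/(v^2 - 2*v + 1)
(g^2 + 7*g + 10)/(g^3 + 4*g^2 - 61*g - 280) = (g + 2)/(g^2 - g - 56)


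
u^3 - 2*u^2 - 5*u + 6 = (u - 3)*(u - 1)*(u + 2)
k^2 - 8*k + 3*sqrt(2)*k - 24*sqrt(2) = (k - 8)*(k + 3*sqrt(2))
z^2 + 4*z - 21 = (z - 3)*(z + 7)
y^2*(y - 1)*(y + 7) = y^4 + 6*y^3 - 7*y^2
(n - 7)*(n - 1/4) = n^2 - 29*n/4 + 7/4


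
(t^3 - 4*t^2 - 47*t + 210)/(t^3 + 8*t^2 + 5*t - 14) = (t^2 - 11*t + 30)/(t^2 + t - 2)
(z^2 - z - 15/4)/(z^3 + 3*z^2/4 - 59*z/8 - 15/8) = 2*(2*z + 3)/(4*z^2 + 13*z + 3)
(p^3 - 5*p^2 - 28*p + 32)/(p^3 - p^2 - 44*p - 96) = (p - 1)/(p + 3)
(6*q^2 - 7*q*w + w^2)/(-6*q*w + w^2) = (-q + w)/w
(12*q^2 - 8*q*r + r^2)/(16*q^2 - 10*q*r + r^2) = (6*q - r)/(8*q - r)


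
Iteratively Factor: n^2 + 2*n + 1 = (n + 1)*(n + 1)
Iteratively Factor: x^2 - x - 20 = (x + 4)*(x - 5)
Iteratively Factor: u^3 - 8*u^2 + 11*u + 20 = (u - 5)*(u^2 - 3*u - 4) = (u - 5)*(u - 4)*(u + 1)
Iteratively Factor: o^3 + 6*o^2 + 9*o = (o + 3)*(o^2 + 3*o) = (o + 3)^2*(o)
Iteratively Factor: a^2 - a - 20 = (a + 4)*(a - 5)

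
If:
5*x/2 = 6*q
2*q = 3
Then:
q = 3/2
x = 18/5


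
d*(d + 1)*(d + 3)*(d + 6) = d^4 + 10*d^3 + 27*d^2 + 18*d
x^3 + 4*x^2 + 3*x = x*(x + 1)*(x + 3)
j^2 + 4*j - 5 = (j - 1)*(j + 5)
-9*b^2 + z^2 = (-3*b + z)*(3*b + z)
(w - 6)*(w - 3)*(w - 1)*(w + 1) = w^4 - 9*w^3 + 17*w^2 + 9*w - 18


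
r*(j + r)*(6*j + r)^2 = 36*j^3*r + 48*j^2*r^2 + 13*j*r^3 + r^4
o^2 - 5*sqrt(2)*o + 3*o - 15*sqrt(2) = (o + 3)*(o - 5*sqrt(2))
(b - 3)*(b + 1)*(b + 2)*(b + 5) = b^4 + 5*b^3 - 7*b^2 - 41*b - 30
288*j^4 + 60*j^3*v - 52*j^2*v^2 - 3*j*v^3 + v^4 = (-8*j + v)*(-3*j + v)*(2*j + v)*(6*j + v)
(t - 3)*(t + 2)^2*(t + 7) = t^4 + 8*t^3 - t^2 - 68*t - 84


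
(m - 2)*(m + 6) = m^2 + 4*m - 12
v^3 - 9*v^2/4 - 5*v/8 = v*(v - 5/2)*(v + 1/4)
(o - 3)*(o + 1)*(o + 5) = o^3 + 3*o^2 - 13*o - 15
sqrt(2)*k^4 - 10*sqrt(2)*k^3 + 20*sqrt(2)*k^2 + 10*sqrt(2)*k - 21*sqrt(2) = (k - 7)*(k - 3)*(k - 1)*(sqrt(2)*k + sqrt(2))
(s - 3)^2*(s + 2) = s^3 - 4*s^2 - 3*s + 18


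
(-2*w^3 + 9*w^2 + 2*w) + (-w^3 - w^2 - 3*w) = -3*w^3 + 8*w^2 - w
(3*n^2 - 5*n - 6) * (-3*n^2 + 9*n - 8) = -9*n^4 + 42*n^3 - 51*n^2 - 14*n + 48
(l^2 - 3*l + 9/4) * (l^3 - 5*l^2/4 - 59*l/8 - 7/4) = l^5 - 17*l^4/4 - 11*l^3/8 + 281*l^2/16 - 363*l/32 - 63/16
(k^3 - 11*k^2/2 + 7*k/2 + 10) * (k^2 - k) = k^5 - 13*k^4/2 + 9*k^3 + 13*k^2/2 - 10*k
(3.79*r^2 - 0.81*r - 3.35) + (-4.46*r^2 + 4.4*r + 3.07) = -0.67*r^2 + 3.59*r - 0.28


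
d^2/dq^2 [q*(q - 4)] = 2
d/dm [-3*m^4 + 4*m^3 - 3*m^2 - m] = -12*m^3 + 12*m^2 - 6*m - 1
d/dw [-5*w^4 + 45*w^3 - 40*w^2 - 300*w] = -20*w^3 + 135*w^2 - 80*w - 300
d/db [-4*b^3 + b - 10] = 1 - 12*b^2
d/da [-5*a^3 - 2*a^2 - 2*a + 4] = -15*a^2 - 4*a - 2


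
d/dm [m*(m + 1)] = 2*m + 1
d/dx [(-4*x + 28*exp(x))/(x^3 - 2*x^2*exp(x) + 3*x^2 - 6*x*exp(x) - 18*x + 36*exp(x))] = 4*(-(x - 7*exp(x))*(2*x^2*exp(x) - 3*x^2 + 10*x*exp(x) - 6*x - 30*exp(x) + 18) + (7*exp(x) - 1)*(x^3 - 2*x^2*exp(x) + 3*x^2 - 6*x*exp(x) - 18*x + 36*exp(x)))/(x^3 - 2*x^2*exp(x) + 3*x^2 - 6*x*exp(x) - 18*x + 36*exp(x))^2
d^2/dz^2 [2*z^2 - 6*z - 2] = 4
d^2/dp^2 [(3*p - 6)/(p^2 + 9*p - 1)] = 6*((p - 2)*(2*p + 9)^2 - (3*p + 7)*(p^2 + 9*p - 1))/(p^2 + 9*p - 1)^3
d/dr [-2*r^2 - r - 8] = -4*r - 1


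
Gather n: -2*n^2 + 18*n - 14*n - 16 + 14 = -2*n^2 + 4*n - 2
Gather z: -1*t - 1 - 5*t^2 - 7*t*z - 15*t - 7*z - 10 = -5*t^2 - 16*t + z*(-7*t - 7) - 11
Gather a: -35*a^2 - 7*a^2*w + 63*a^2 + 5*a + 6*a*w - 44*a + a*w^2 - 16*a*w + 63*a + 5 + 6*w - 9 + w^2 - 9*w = a^2*(28 - 7*w) + a*(w^2 - 10*w + 24) + w^2 - 3*w - 4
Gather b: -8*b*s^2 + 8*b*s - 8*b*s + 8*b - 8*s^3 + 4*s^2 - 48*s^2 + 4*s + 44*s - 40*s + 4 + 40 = b*(8 - 8*s^2) - 8*s^3 - 44*s^2 + 8*s + 44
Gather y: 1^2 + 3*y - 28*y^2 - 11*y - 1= -28*y^2 - 8*y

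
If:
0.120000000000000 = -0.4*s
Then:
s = -0.30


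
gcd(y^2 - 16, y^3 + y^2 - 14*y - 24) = y - 4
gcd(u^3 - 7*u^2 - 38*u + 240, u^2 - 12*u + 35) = u - 5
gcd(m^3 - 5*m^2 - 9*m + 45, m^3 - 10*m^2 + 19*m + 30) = m - 5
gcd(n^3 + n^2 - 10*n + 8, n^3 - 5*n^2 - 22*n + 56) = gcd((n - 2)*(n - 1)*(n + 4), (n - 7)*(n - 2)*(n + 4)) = n^2 + 2*n - 8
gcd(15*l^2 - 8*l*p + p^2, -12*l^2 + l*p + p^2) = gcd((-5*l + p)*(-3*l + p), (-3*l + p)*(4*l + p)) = -3*l + p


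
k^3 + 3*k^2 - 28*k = k*(k - 4)*(k + 7)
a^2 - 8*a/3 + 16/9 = (a - 4/3)^2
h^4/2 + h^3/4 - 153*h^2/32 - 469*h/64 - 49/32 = (h/2 + 1)*(h - 7/2)*(h + 1/4)*(h + 7/4)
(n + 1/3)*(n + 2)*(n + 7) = n^3 + 28*n^2/3 + 17*n + 14/3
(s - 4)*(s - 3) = s^2 - 7*s + 12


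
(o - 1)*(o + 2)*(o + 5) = o^3 + 6*o^2 + 3*o - 10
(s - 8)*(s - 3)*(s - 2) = s^3 - 13*s^2 + 46*s - 48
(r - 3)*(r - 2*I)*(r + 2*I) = r^3 - 3*r^2 + 4*r - 12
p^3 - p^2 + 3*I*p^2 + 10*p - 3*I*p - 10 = (p - 1)*(p - 2*I)*(p + 5*I)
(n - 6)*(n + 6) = n^2 - 36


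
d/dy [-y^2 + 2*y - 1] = 2 - 2*y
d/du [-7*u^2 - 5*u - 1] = -14*u - 5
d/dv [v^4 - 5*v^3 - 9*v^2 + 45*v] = 4*v^3 - 15*v^2 - 18*v + 45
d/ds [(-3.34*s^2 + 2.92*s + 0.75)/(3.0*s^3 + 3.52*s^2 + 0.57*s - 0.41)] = (10.02*s^4 - 17.52*s^3 - 18.9322*s^2 - 2.5412*s - 1.6247)/(9.0*s^6 + 21.12*s^5 + 15.8104*s^4 + 1.5528*s^3 - 2.5615*s^2 - 0.4674*s + 0.1681)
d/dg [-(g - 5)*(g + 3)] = 2 - 2*g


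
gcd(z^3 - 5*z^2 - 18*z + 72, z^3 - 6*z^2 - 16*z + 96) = z^2 - 2*z - 24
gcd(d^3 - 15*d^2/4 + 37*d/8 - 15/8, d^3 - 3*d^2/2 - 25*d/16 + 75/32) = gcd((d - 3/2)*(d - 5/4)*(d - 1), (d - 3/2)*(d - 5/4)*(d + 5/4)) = d^2 - 11*d/4 + 15/8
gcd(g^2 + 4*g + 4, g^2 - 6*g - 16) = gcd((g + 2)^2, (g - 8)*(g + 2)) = g + 2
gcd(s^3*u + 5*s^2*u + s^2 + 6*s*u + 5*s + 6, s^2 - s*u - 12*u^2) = 1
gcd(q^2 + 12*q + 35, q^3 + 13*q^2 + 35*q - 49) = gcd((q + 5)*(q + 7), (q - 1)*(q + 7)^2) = q + 7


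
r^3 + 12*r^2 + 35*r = r*(r + 5)*(r + 7)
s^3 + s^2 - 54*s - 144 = (s - 8)*(s + 3)*(s + 6)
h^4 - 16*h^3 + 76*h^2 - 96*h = h*(h - 8)*(h - 6)*(h - 2)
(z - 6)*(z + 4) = z^2 - 2*z - 24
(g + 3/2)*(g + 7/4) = g^2 + 13*g/4 + 21/8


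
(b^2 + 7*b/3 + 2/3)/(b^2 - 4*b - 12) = (b + 1/3)/(b - 6)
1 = 1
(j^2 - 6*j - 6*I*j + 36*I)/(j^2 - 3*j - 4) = (-j^2 + 6*j + 6*I*j - 36*I)/(-j^2 + 3*j + 4)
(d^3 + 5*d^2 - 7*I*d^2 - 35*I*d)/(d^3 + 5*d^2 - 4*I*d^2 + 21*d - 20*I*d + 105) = d/(d + 3*I)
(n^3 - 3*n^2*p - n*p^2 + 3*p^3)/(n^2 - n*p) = n - 2*p - 3*p^2/n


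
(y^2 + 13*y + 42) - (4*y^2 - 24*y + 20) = -3*y^2 + 37*y + 22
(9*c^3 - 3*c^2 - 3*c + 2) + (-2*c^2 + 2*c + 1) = 9*c^3 - 5*c^2 - c + 3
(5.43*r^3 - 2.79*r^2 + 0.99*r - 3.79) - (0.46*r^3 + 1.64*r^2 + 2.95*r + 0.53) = 4.97*r^3 - 4.43*r^2 - 1.96*r - 4.32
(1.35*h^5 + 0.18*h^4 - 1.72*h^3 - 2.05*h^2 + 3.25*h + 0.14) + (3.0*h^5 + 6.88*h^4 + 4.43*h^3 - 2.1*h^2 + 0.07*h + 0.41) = 4.35*h^5 + 7.06*h^4 + 2.71*h^3 - 4.15*h^2 + 3.32*h + 0.55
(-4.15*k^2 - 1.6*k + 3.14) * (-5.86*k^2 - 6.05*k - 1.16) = 24.319*k^4 + 34.4835*k^3 - 3.9064*k^2 - 17.141*k - 3.6424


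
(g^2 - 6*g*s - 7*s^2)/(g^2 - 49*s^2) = (g + s)/(g + 7*s)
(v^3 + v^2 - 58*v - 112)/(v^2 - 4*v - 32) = (v^2 + 9*v + 14)/(v + 4)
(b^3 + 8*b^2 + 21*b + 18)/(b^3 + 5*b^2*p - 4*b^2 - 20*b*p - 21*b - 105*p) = (b^2 + 5*b + 6)/(b^2 + 5*b*p - 7*b - 35*p)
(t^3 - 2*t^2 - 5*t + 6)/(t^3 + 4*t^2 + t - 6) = (t - 3)/(t + 3)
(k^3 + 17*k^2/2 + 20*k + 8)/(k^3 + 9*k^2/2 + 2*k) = (k + 4)/k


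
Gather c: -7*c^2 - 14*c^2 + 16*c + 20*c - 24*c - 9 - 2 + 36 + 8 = -21*c^2 + 12*c + 33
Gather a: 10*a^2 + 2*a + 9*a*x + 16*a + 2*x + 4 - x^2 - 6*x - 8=10*a^2 + a*(9*x + 18) - x^2 - 4*x - 4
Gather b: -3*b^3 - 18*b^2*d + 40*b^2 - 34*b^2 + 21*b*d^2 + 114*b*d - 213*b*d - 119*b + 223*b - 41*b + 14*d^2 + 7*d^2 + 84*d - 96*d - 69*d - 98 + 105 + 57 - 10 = -3*b^3 + b^2*(6 - 18*d) + b*(21*d^2 - 99*d + 63) + 21*d^2 - 81*d + 54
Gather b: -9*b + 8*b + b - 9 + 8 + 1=0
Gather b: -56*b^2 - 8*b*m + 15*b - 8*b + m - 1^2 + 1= -56*b^2 + b*(7 - 8*m) + m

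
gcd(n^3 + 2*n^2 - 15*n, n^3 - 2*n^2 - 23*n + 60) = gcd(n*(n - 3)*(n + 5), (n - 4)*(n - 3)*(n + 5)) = n^2 + 2*n - 15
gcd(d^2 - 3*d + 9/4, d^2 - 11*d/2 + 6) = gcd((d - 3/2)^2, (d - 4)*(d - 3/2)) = d - 3/2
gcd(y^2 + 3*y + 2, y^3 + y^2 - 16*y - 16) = y + 1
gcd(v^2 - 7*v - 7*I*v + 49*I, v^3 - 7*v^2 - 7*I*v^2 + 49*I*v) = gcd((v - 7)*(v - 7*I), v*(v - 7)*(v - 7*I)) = v^2 + v*(-7 - 7*I) + 49*I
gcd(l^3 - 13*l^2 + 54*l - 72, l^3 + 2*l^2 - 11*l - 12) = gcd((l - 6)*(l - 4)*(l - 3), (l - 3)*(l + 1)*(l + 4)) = l - 3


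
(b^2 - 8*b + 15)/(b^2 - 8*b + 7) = (b^2 - 8*b + 15)/(b^2 - 8*b + 7)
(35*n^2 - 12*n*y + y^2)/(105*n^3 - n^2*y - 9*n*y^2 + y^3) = 1/(3*n + y)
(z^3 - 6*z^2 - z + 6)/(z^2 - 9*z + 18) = (z^2 - 1)/(z - 3)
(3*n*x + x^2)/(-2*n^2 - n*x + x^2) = x*(3*n + x)/(-2*n^2 - n*x + x^2)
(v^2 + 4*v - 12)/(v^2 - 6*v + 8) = (v + 6)/(v - 4)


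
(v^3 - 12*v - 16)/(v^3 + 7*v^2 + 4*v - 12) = (v^2 - 2*v - 8)/(v^2 + 5*v - 6)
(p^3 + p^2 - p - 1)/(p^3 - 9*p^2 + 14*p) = (p^3 + p^2 - p - 1)/(p*(p^2 - 9*p + 14))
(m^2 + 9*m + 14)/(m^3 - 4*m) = (m + 7)/(m*(m - 2))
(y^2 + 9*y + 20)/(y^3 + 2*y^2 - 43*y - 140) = 1/(y - 7)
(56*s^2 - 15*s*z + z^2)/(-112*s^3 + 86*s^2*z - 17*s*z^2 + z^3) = 1/(-2*s + z)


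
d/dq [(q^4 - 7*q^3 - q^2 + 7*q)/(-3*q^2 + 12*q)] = (-2*q^3 + 19*q^2 - 56*q + 3)/(3*(q^2 - 8*q + 16))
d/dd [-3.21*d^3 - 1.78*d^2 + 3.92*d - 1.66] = -9.63*d^2 - 3.56*d + 3.92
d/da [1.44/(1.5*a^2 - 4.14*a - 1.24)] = (5.9616 - 4.32*a)/(-1.5*a^2 + 4.14*a + 1.24)^2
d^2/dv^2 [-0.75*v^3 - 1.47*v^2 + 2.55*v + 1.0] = -4.5*v - 2.94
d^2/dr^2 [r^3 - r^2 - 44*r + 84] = 6*r - 2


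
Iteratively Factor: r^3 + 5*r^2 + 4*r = (r)*(r^2 + 5*r + 4) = r*(r + 1)*(r + 4)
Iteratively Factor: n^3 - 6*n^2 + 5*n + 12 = (n - 4)*(n^2 - 2*n - 3) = (n - 4)*(n + 1)*(n - 3)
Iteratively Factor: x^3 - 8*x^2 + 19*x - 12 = (x - 3)*(x^2 - 5*x + 4) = (x - 4)*(x - 3)*(x - 1)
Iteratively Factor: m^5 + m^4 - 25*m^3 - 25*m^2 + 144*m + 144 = (m + 1)*(m^4 - 25*m^2 + 144) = (m - 3)*(m + 1)*(m^3 + 3*m^2 - 16*m - 48) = (m - 3)*(m + 1)*(m + 3)*(m^2 - 16) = (m - 4)*(m - 3)*(m + 1)*(m + 3)*(m + 4)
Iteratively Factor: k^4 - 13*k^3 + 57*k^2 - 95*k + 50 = (k - 5)*(k^3 - 8*k^2 + 17*k - 10) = (k - 5)*(k - 1)*(k^2 - 7*k + 10) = (k - 5)*(k - 2)*(k - 1)*(k - 5)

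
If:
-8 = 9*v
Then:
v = -8/9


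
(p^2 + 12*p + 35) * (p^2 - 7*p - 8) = p^4 + 5*p^3 - 57*p^2 - 341*p - 280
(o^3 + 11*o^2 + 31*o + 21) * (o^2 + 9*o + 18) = o^5 + 20*o^4 + 148*o^3 + 498*o^2 + 747*o + 378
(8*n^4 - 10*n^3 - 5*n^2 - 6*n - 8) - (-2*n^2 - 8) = 8*n^4 - 10*n^3 - 3*n^2 - 6*n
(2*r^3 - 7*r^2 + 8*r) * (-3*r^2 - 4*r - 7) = -6*r^5 + 13*r^4 - 10*r^3 + 17*r^2 - 56*r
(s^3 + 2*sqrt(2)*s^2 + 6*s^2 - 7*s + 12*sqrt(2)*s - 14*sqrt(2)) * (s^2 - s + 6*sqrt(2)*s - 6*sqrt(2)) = s^5 + 5*s^4 + 8*sqrt(2)*s^4 + 11*s^3 + 40*sqrt(2)*s^3 - 104*sqrt(2)*s^2 + 127*s^2 - 312*s + 56*sqrt(2)*s + 168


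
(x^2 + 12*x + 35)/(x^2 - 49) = (x + 5)/(x - 7)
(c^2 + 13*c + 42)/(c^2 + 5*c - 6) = (c + 7)/(c - 1)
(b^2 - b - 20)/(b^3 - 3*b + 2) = (b^2 - b - 20)/(b^3 - 3*b + 2)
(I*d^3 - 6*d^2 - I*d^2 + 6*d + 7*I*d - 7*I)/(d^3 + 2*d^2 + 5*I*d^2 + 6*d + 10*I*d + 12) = (I*d^2 + d*(-7 - I) + 7)/(d^2 + d*(2 + 6*I) + 12*I)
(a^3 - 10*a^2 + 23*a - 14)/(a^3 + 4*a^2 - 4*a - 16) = (a^2 - 8*a + 7)/(a^2 + 6*a + 8)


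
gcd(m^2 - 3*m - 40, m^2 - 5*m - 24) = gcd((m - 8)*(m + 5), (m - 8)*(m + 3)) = m - 8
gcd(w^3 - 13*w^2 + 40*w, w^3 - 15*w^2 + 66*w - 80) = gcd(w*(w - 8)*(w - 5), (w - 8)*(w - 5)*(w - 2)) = w^2 - 13*w + 40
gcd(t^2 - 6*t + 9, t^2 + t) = 1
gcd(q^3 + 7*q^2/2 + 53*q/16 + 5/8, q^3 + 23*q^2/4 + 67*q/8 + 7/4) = q^2 + 9*q/4 + 1/2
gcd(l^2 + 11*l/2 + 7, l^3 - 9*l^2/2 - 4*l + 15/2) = 1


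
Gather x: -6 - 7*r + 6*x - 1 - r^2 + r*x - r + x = -r^2 - 8*r + x*(r + 7) - 7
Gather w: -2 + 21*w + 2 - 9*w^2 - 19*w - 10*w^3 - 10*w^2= -10*w^3 - 19*w^2 + 2*w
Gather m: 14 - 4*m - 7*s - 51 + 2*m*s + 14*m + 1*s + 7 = m*(2*s + 10) - 6*s - 30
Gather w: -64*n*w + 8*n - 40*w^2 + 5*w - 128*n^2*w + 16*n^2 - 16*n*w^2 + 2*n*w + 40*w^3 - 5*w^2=16*n^2 + 8*n + 40*w^3 + w^2*(-16*n - 45) + w*(-128*n^2 - 62*n + 5)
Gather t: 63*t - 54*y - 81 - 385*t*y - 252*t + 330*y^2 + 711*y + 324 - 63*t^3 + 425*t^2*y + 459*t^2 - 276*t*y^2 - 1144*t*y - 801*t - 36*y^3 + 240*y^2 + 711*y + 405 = -63*t^3 + t^2*(425*y + 459) + t*(-276*y^2 - 1529*y - 990) - 36*y^3 + 570*y^2 + 1368*y + 648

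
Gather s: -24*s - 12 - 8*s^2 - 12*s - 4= -8*s^2 - 36*s - 16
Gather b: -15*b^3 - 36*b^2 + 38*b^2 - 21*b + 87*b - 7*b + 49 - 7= -15*b^3 + 2*b^2 + 59*b + 42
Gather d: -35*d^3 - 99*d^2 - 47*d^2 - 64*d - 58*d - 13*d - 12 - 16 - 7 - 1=-35*d^3 - 146*d^2 - 135*d - 36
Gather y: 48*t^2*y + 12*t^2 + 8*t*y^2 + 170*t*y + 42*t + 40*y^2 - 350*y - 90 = 12*t^2 + 42*t + y^2*(8*t + 40) + y*(48*t^2 + 170*t - 350) - 90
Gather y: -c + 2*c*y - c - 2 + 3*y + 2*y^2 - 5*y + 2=-2*c + 2*y^2 + y*(2*c - 2)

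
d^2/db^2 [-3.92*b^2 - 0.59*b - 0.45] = -7.84000000000000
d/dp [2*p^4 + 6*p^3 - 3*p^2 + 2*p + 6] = 8*p^3 + 18*p^2 - 6*p + 2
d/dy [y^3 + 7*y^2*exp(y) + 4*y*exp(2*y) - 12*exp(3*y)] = 7*y^2*exp(y) + 3*y^2 + 8*y*exp(2*y) + 14*y*exp(y) - 36*exp(3*y) + 4*exp(2*y)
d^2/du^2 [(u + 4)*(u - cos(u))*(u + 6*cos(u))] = -5*u^2*cos(u) - 20*sqrt(2)*u*sin(u + pi/4) + 12*u*cos(2*u) + 6*u - 40*sin(u) + 12*sin(2*u) + 10*cos(u) + 48*cos(2*u) + 8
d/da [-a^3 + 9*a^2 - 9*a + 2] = -3*a^2 + 18*a - 9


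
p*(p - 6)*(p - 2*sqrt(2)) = p^3 - 6*p^2 - 2*sqrt(2)*p^2 + 12*sqrt(2)*p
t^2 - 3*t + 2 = (t - 2)*(t - 1)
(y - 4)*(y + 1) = y^2 - 3*y - 4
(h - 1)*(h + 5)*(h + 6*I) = h^3 + 4*h^2 + 6*I*h^2 - 5*h + 24*I*h - 30*I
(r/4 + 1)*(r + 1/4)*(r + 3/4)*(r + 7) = r^4/4 + 3*r^3 + 627*r^2/64 + 481*r/64 + 21/16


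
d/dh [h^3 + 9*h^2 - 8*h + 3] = 3*h^2 + 18*h - 8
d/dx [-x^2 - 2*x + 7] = -2*x - 2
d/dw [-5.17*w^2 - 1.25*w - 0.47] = -10.34*w - 1.25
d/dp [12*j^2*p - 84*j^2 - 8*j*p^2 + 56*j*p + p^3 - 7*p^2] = 12*j^2 - 16*j*p + 56*j + 3*p^2 - 14*p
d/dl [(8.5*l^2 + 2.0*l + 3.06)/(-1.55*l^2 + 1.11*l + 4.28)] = (12.535*l^2 + 82.246*l + 5.1634)/(2.4025*l^4 - 3.441*l^3 - 12.0359*l^2 + 9.5016*l + 18.3184)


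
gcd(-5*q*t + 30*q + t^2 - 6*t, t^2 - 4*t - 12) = t - 6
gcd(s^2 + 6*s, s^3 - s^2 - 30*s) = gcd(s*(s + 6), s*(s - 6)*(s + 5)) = s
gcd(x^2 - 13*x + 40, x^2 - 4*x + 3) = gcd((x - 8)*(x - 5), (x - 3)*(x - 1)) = 1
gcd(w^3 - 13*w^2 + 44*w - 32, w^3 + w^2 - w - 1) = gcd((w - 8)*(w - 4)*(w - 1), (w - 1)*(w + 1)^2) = w - 1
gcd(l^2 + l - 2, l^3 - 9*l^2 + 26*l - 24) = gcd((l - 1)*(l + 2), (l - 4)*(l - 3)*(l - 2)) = 1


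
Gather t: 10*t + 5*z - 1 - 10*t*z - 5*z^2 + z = t*(10 - 10*z) - 5*z^2 + 6*z - 1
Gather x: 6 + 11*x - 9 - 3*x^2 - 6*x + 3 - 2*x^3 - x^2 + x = -2*x^3 - 4*x^2 + 6*x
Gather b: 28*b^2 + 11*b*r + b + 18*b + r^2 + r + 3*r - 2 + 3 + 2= 28*b^2 + b*(11*r + 19) + r^2 + 4*r + 3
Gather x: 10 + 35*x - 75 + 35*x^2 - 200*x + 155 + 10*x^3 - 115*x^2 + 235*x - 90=10*x^3 - 80*x^2 + 70*x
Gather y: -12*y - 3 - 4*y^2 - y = -4*y^2 - 13*y - 3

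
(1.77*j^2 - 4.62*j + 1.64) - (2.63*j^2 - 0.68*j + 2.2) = -0.86*j^2 - 3.94*j - 0.56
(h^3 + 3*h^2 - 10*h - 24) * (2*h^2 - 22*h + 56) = 2*h^5 - 16*h^4 - 30*h^3 + 340*h^2 - 32*h - 1344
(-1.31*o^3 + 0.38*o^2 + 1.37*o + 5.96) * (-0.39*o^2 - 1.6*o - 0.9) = 0.5109*o^5 + 1.9478*o^4 + 0.0366999999999998*o^3 - 4.8584*o^2 - 10.769*o - 5.364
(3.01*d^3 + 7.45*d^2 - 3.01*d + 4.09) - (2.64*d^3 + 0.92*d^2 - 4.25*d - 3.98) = 0.37*d^3 + 6.53*d^2 + 1.24*d + 8.07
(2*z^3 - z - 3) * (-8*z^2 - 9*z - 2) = -16*z^5 - 18*z^4 + 4*z^3 + 33*z^2 + 29*z + 6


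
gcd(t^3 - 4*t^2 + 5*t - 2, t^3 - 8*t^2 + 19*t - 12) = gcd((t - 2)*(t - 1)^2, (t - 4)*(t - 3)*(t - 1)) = t - 1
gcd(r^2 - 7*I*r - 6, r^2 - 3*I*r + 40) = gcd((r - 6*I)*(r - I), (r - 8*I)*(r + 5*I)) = 1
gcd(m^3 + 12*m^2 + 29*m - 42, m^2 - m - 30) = 1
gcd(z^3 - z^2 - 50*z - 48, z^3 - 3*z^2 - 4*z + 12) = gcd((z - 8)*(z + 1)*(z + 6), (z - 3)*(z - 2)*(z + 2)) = 1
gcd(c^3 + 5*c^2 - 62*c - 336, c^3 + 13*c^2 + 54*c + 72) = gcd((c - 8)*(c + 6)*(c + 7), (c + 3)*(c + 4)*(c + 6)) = c + 6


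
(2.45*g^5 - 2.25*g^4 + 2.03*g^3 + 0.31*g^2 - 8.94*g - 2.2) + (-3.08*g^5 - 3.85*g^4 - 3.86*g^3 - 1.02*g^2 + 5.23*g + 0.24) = -0.63*g^5 - 6.1*g^4 - 1.83*g^3 - 0.71*g^2 - 3.71*g - 1.96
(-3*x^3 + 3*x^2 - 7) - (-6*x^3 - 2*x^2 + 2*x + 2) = 3*x^3 + 5*x^2 - 2*x - 9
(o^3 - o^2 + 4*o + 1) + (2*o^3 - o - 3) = 3*o^3 - o^2 + 3*o - 2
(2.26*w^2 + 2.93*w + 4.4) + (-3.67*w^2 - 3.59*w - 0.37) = -1.41*w^2 - 0.66*w + 4.03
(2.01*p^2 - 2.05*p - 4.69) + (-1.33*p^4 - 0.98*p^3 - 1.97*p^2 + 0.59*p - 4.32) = -1.33*p^4 - 0.98*p^3 + 0.0399999999999998*p^2 - 1.46*p - 9.01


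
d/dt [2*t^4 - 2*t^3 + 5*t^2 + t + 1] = 8*t^3 - 6*t^2 + 10*t + 1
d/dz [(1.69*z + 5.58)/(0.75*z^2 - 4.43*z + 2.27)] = (-1.2675*z^2 - 8.37*z + 28.5557)/(0.5625*z^4 - 6.645*z^3 + 23.0299*z^2 - 20.1122*z + 5.1529)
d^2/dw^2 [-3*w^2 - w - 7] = -6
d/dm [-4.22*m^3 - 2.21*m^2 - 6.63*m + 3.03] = -12.66*m^2 - 4.42*m - 6.63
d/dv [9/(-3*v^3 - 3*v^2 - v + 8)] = 9*(9*v^2 + 6*v + 1)/(3*v^3 + 3*v^2 + v - 8)^2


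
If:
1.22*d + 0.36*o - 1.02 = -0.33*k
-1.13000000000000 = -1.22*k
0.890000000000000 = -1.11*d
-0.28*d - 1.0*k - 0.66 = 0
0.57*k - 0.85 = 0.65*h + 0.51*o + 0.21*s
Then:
No Solution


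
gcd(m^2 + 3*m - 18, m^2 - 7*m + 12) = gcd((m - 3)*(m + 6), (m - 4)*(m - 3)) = m - 3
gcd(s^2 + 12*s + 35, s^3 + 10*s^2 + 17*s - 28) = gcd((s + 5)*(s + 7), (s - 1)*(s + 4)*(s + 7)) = s + 7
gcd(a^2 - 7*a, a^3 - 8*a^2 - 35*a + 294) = a - 7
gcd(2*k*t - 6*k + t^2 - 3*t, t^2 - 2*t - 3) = t - 3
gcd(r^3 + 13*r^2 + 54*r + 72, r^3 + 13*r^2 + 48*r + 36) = r + 6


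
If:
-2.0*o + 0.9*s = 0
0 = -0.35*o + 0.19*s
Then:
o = 0.00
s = 0.00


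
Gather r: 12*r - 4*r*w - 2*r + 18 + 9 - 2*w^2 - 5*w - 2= r*(10 - 4*w) - 2*w^2 - 5*w + 25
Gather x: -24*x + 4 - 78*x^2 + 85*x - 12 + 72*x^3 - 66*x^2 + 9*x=72*x^3 - 144*x^2 + 70*x - 8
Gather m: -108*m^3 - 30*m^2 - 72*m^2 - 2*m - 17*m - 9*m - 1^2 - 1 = -108*m^3 - 102*m^2 - 28*m - 2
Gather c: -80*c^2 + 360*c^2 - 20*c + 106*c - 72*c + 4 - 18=280*c^2 + 14*c - 14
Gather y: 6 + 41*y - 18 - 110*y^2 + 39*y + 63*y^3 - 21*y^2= 63*y^3 - 131*y^2 + 80*y - 12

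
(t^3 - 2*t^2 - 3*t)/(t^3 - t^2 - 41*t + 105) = t*(t + 1)/(t^2 + 2*t - 35)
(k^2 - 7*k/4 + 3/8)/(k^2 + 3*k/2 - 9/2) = (k - 1/4)/(k + 3)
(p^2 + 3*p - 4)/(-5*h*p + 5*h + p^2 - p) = (p + 4)/(-5*h + p)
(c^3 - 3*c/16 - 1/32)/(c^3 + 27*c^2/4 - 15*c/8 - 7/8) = (c + 1/4)/(c + 7)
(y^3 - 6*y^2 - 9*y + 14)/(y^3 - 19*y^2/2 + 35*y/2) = 2*(y^2 + y - 2)/(y*(2*y - 5))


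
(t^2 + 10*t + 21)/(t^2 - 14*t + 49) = (t^2 + 10*t + 21)/(t^2 - 14*t + 49)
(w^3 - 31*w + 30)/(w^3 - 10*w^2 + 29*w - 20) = (w + 6)/(w - 4)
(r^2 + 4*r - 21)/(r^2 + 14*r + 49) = (r - 3)/(r + 7)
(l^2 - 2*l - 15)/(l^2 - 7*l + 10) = (l + 3)/(l - 2)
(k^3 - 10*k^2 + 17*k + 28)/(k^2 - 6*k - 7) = k - 4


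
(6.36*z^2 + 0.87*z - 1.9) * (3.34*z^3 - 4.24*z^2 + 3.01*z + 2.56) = 21.2424*z^5 - 24.0606*z^4 + 9.1088*z^3 + 26.9563*z^2 - 3.4918*z - 4.864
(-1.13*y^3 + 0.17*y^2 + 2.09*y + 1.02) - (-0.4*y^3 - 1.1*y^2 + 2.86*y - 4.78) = -0.73*y^3 + 1.27*y^2 - 0.77*y + 5.8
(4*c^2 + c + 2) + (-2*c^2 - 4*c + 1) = 2*c^2 - 3*c + 3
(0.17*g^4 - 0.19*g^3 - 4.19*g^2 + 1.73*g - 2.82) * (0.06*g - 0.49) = 0.0102*g^5 - 0.0947*g^4 - 0.1583*g^3 + 2.1569*g^2 - 1.0169*g + 1.3818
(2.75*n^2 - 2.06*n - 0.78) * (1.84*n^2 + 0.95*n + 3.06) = 5.06*n^4 - 1.1779*n^3 + 5.0228*n^2 - 7.0446*n - 2.3868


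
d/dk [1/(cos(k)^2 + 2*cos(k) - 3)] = 2*(cos(k) + 1)*sin(k)/(cos(k)^2 + 2*cos(k) - 3)^2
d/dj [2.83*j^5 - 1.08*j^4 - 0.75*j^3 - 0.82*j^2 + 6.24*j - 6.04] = 14.15*j^4 - 4.32*j^3 - 2.25*j^2 - 1.64*j + 6.24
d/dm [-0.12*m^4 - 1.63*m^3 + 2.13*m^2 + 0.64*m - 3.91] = -0.48*m^3 - 4.89*m^2 + 4.26*m + 0.64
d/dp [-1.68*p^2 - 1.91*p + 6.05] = -3.36*p - 1.91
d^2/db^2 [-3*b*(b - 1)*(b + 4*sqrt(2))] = -18*b - 24*sqrt(2) + 6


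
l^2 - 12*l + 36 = (l - 6)^2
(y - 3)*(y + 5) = y^2 + 2*y - 15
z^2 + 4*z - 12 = (z - 2)*(z + 6)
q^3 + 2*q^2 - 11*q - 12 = (q - 3)*(q + 1)*(q + 4)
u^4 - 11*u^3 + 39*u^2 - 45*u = u*(u - 5)*(u - 3)^2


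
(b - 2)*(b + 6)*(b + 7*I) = b^3 + 4*b^2 + 7*I*b^2 - 12*b + 28*I*b - 84*I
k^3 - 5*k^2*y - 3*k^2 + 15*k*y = k*(k - 3)*(k - 5*y)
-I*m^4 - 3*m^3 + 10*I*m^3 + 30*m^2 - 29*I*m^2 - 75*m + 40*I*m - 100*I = (m - 5)^2*(m - 4*I)*(-I*m + 1)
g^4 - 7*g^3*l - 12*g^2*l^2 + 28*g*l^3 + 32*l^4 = (g - 8*l)*(g - 2*l)*(g + l)*(g + 2*l)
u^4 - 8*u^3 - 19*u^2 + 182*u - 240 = (u - 8)*(u - 3)*(u - 2)*(u + 5)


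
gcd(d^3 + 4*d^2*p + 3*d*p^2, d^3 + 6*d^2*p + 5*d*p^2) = d^2 + d*p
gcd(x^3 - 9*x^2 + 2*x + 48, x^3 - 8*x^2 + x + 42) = x^2 - x - 6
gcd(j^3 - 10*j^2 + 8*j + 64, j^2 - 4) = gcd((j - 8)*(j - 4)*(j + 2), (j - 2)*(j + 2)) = j + 2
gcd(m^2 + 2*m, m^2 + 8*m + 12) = m + 2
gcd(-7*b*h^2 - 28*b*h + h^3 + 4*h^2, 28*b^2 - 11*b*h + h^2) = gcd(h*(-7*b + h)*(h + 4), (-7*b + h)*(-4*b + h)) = 7*b - h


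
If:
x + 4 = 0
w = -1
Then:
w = -1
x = -4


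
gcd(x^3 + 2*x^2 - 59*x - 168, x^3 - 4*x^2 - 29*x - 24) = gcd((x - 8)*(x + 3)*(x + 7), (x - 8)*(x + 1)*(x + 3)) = x^2 - 5*x - 24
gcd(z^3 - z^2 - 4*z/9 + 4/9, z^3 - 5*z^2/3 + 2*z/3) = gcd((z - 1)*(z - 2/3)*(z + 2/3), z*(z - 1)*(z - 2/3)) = z^2 - 5*z/3 + 2/3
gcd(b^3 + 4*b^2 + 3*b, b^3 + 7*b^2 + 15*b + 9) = b^2 + 4*b + 3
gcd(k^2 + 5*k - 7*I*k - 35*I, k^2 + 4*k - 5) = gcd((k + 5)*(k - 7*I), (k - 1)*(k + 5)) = k + 5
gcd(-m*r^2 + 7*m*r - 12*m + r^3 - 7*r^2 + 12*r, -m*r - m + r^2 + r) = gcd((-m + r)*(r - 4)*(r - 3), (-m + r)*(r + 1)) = -m + r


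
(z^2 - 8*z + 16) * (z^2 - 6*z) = z^4 - 14*z^3 + 64*z^2 - 96*z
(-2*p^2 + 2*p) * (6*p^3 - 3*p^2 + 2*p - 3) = -12*p^5 + 18*p^4 - 10*p^3 + 10*p^2 - 6*p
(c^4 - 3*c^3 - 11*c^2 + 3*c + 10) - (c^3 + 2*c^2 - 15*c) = c^4 - 4*c^3 - 13*c^2 + 18*c + 10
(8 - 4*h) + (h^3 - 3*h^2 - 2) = h^3 - 3*h^2 - 4*h + 6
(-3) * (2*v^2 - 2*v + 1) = -6*v^2 + 6*v - 3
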